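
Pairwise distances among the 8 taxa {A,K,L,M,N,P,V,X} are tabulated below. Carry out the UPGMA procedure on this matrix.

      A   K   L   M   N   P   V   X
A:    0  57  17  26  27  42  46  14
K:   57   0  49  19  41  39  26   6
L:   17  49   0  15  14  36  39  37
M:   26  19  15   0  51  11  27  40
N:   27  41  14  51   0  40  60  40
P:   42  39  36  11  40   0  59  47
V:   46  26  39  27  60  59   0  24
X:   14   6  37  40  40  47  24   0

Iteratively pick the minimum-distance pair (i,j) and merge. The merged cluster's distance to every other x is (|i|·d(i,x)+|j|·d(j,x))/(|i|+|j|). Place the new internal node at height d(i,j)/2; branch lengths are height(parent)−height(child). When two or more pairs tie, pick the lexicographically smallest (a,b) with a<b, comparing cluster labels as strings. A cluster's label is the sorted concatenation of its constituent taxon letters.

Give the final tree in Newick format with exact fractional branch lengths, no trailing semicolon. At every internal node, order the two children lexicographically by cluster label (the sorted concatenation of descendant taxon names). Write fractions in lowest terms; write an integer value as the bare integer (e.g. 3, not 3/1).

(((A:11,(L:7,N:7):4):13/2,(M:11/2,P:11/2):12):89/30,((K:3,X:3):19/2,V:25/2):239/30)

iteration 1: select K,X (d=6); attach at lengths (3, 3); label the merged cluster KX
  updated: d(A,KX)=71/2, d(KX,L)=43, d(KX,M)=59/2, d(KX,N)=81/2, d(KX,P)=43, d(KX,V)=25
iteration 2: select M,P (d=11); attach at lengths (11/2, 11/2); label the merged cluster MP
  updated: d(A,MP)=34, d(KX,MP)=145/4, d(L,MP)=51/2, d(MP,N)=91/2, d(MP,V)=43
iteration 3: select L,N (d=14); attach at lengths (7, 7); label the merged cluster LN
  updated: d(A,LN)=22, d(KX,LN)=167/4, d(LN,MP)=71/2, d(LN,V)=99/2
iteration 4: select A,LN (d=22); attach at lengths (11, 4); label the merged cluster ALN
  updated: d(ALN,KX)=119/3, d(ALN,MP)=35, d(ALN,V)=145/3
iteration 5: select KX,V (d=25); attach at lengths (19/2, 25/2); label the merged cluster KVX
  updated: d(ALN,KVX)=383/9, d(KVX,MP)=77/2
iteration 6: select ALN,MP (d=35); attach at lengths (13/2, 12); label the merged cluster ALMNP
  updated: d(ALMNP,KVX)=614/15
iteration 7: select ALMNP,KVX (d=614/15); attach at lengths (89/30, 239/30); label the merged cluster AKLMNPVX
final tree: (((A:11,(L:7,N:7):4):13/2,(M:11/2,P:11/2):12):89/30,((K:3,X:3):19/2,V:25/2):239/30)
total length: 2923/30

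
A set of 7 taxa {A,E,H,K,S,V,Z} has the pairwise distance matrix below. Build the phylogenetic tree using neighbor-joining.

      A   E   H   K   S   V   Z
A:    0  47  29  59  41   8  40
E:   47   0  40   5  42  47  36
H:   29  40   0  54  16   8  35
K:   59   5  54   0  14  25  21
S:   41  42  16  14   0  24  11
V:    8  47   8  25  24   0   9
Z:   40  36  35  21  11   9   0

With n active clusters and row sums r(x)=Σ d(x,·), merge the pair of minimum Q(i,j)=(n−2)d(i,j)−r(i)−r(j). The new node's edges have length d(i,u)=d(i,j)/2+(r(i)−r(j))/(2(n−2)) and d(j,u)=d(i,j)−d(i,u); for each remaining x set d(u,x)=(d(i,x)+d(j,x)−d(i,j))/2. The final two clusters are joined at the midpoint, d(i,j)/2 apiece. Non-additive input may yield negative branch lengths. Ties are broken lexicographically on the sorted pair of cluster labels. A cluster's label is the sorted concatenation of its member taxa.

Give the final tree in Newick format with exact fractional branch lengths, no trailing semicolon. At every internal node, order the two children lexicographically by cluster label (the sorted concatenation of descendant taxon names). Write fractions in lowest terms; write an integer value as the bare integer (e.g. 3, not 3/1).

1. join E+K (d=5, Q=-370) ⇒ EK; edges |E|=32/5, |K|=-7/5
  updated: d(A,EK)=101/2, d(EK,H)=89/2, d(EK,S)=51/2, d(EK,V)=67/2, d(EK,Z)=26
2. join A+V (d=8, Q=-219) ⇒ AV; edges |A|=59/4, |V|=-27/4
  updated: d(AV,EK)=38, d(AV,H)=29/2, d(AV,S)=57/2, d(AV,Z)=41/2
3. join AV+H (d=29/2, Q=-168) ⇒ AHV; edges |AV|=35/6, |H|=26/3
  updated: d(AHV,EK)=34, d(AHV,S)=15, d(AHV,Z)=41/2
4. join AHV+S (d=15, Q=-91) ⇒ AHSV; edges |AHV|=12, |S|=3
  updated: d(AHSV,EK)=89/4, d(AHSV,Z)=33/4
5. join AHSV+EK (d=89/4, Q=-113/2) ⇒ AEHKSV; edges |AHSV|=9/4, |EK|=20
  updated: d(AEHKSV,Z)=6
6. join AEHKSV+Z (d=6) ⇒ AEHKSVZ; edges |AEHKSV|=3, |Z|=3
final tree: (((((A:59/4,V:-27/4):35/6,H:26/3):12,S:3):9/4,(E:32/5,K:-7/5):20):3,Z:3)
total length: 283/4

(((((A:59/4,V:-27/4):35/6,H:26/3):12,S:3):9/4,(E:32/5,K:-7/5):20):3,Z:3)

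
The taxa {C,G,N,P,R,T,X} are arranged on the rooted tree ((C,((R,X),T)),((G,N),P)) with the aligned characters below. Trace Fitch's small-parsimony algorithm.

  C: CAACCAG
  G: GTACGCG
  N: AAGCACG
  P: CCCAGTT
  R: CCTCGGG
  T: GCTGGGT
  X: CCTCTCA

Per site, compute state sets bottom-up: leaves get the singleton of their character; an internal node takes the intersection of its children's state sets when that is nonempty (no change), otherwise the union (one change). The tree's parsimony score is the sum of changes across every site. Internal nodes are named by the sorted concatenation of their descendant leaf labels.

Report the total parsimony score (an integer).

21

RX@0: {C} ∩ {C} = {C} (intersection, +0)
RTX@0: {C} ∪ {G} = {C,G} (union, +1)
CRTX@0: {C} ∩ {C,G} = {C} (intersection, +0)
GN@0: {G} ∪ {A} = {A,G} (union, +1)
GNP@0: {A,G} ∪ {C} = {A,C,G} (union, +1)
CGNPRTX@0: {C} ∩ {A,C,G} = {C} (intersection, +0)
RX@1: {C} ∩ {C} = {C} (intersection, +0)
RTX@1: {C} ∩ {C} = {C} (intersection, +0)
CRTX@1: {A} ∪ {C} = {A,C} (union, +1)
GN@1: {T} ∪ {A} = {A,T} (union, +1)
GNP@1: {A,T} ∪ {C} = {A,C,T} (union, +1)
CGNPRTX@1: {A,C} ∩ {A,C,T} = {A,C} (intersection, +0)
RX@2: {T} ∩ {T} = {T} (intersection, +0)
RTX@2: {T} ∩ {T} = {T} (intersection, +0)
CRTX@2: {A} ∪ {T} = {A,T} (union, +1)
GN@2: {A} ∪ {G} = {A,G} (union, +1)
GNP@2: {A,G} ∪ {C} = {A,C,G} (union, +1)
CGNPRTX@2: {A,T} ∩ {A,C,G} = {A} (intersection, +0)
RX@3: {C} ∩ {C} = {C} (intersection, +0)
RTX@3: {C} ∪ {G} = {C,G} (union, +1)
CRTX@3: {C} ∩ {C,G} = {C} (intersection, +0)
GN@3: {C} ∩ {C} = {C} (intersection, +0)
GNP@3: {C} ∪ {A} = {A,C} (union, +1)
CGNPRTX@3: {C} ∩ {A,C} = {C} (intersection, +0)
RX@4: {G} ∪ {T} = {G,T} (union, +1)
RTX@4: {G,T} ∩ {G} = {G} (intersection, +0)
CRTX@4: {C} ∪ {G} = {C,G} (union, +1)
GN@4: {G} ∪ {A} = {A,G} (union, +1)
GNP@4: {A,G} ∩ {G} = {G} (intersection, +0)
CGNPRTX@4: {C,G} ∩ {G} = {G} (intersection, +0)
RX@5: {G} ∪ {C} = {C,G} (union, +1)
RTX@5: {C,G} ∩ {G} = {G} (intersection, +0)
CRTX@5: {A} ∪ {G} = {A,G} (union, +1)
GN@5: {C} ∩ {C} = {C} (intersection, +0)
GNP@5: {C} ∪ {T} = {C,T} (union, +1)
CGNPRTX@5: {A,G} ∪ {C,T} = {A,C,G,T} (union, +1)
RX@6: {G} ∪ {A} = {A,G} (union, +1)
RTX@6: {A,G} ∪ {T} = {A,G,T} (union, +1)
CRTX@6: {G} ∩ {A,G,T} = {G} (intersection, +0)
GN@6: {G} ∩ {G} = {G} (intersection, +0)
GNP@6: {G} ∪ {T} = {G,T} (union, +1)
CGNPRTX@6: {G} ∩ {G,T} = {G} (intersection, +0)
per-site changes: [3, 3, 3, 2, 3, 4, 3]; total = 21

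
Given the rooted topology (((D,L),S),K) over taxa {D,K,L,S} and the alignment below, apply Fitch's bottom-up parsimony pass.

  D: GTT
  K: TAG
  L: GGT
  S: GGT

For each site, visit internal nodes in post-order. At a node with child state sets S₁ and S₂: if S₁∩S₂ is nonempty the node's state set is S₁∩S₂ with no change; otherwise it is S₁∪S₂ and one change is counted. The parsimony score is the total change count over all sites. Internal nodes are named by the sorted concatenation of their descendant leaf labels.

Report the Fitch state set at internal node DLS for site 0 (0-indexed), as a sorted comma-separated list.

G

[col 0] DL: children D:{G}, L:{G} ∩→ {G}; cost 0
[col 0] DLS: children DL:{G}, S:{G} ∩→ {G}; cost 0
[col 0] DKLS: children DLS:{G}, K:{T} ∪→ {G,T}; cost 1
[col 1] DL: children D:{T}, L:{G} ∪→ {G,T}; cost 1
[col 1] DLS: children DL:{G,T}, S:{G} ∩→ {G}; cost 0
[col 1] DKLS: children DLS:{G}, K:{A} ∪→ {A,G}; cost 1
[col 2] DL: children D:{T}, L:{T} ∩→ {T}; cost 0
[col 2] DLS: children DL:{T}, S:{T} ∩→ {T}; cost 0
[col 2] DKLS: children DLS:{T}, K:{G} ∪→ {G,T}; cost 1
per-site changes: [1, 2, 1]; total = 4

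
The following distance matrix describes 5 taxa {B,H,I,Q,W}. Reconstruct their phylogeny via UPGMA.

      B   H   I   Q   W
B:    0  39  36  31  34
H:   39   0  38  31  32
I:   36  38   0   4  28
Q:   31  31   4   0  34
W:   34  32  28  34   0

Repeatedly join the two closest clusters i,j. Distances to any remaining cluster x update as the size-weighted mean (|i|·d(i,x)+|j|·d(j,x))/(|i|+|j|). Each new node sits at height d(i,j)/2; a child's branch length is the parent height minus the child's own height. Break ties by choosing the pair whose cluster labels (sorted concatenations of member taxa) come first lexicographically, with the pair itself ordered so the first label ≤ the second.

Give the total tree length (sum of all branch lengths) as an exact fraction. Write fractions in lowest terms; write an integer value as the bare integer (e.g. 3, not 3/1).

208/3

step 1: merge (I,Q) at d=4; branch lengths I→2, Q→2; new cluster IQ
  updated: d(B,IQ)=67/2, d(H,IQ)=69/2, d(IQ,W)=31
step 2: merge (IQ,W) at d=31; branch lengths IQ→27/2, W→31/2; new cluster IQW
  updated: d(B,IQW)=101/3, d(H,IQW)=101/3
step 3: merge (B,IQW) at d=101/3; branch lengths B→101/6, IQW→4/3; new cluster BIQW
  updated: d(BIQW,H)=35
step 4: merge (BIQW,H) at d=35; branch lengths BIQW→2/3, H→35/2; new cluster BHIQW
final tree: ((B:101/6,((I:2,Q:2):27/2,W:31/2):4/3):2/3,H:35/2)
total length: 208/3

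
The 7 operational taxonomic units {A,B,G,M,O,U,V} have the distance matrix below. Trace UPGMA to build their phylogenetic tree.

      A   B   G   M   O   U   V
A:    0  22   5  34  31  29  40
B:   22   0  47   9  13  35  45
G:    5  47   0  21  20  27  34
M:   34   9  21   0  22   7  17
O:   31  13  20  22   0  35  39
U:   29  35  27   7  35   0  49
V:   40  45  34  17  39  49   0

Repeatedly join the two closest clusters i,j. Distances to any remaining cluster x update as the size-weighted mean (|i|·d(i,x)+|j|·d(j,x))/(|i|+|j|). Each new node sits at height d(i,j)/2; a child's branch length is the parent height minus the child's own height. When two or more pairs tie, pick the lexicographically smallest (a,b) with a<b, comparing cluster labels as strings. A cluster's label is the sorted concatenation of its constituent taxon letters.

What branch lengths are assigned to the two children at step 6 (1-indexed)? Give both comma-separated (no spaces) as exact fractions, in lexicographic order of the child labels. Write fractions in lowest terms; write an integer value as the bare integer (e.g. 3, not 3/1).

1. join A+G (d=5) ⇒ AG; edges |A|=5/2, |G|=5/2
  updated: d(AG,B)=69/2, d(AG,M)=55/2, d(AG,O)=51/2, d(AG,U)=28, d(AG,V)=37
2. join M+U (d=7) ⇒ MU; edges |M|=7/2, |U|=7/2
  updated: d(AG,MU)=111/4, d(B,MU)=22, d(MU,O)=57/2, d(MU,V)=33
3. join B+O (d=13) ⇒ BO; edges |B|=13/2, |O|=13/2
  updated: d(AG,BO)=30, d(BO,MU)=101/4, d(BO,V)=42
4. join BO+MU (d=101/4) ⇒ BMOU; edges |BO|=49/8, |MU|=73/8
  updated: d(AG,BMOU)=231/8, d(BMOU,V)=75/2
5. join AG+BMOU (d=231/8) ⇒ ABGMOU; edges |AG|=191/16, |BMOU|=29/16
  updated: d(ABGMOU,V)=112/3
6. join ABGMOU+V (d=112/3) ⇒ ABGMOUV; edges |ABGMOU|=203/48, |V|=56/3
final tree: (((A:5/2,G:5/2):191/16,((B:13/2,O:13/2):49/8,(M:7/2,U:7/2):73/8):29/16):203/48,V:56/3)
total length: 3691/48

203/48,56/3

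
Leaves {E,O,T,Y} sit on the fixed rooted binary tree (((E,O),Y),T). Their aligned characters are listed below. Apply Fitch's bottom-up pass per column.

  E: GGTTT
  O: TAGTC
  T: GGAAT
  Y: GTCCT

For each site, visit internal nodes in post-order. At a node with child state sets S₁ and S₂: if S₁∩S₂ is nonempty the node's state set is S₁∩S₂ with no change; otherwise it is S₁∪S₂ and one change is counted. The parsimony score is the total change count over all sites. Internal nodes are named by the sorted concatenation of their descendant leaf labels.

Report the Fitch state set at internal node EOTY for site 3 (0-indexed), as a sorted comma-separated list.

A,C,T

[col 0] EO: children E:{G}, O:{T} ∪→ {G,T}; cost 1
[col 0] EOY: children EO:{G,T}, Y:{G} ∩→ {G}; cost 0
[col 0] EOTY: children EOY:{G}, T:{G} ∩→ {G}; cost 0
[col 1] EO: children E:{G}, O:{A} ∪→ {A,G}; cost 1
[col 1] EOY: children EO:{A,G}, Y:{T} ∪→ {A,G,T}; cost 1
[col 1] EOTY: children EOY:{A,G,T}, T:{G} ∩→ {G}; cost 0
[col 2] EO: children E:{T}, O:{G} ∪→ {G,T}; cost 1
[col 2] EOY: children EO:{G,T}, Y:{C} ∪→ {C,G,T}; cost 1
[col 2] EOTY: children EOY:{C,G,T}, T:{A} ∪→ {A,C,G,T}; cost 1
[col 3] EO: children E:{T}, O:{T} ∩→ {T}; cost 0
[col 3] EOY: children EO:{T}, Y:{C} ∪→ {C,T}; cost 1
[col 3] EOTY: children EOY:{C,T}, T:{A} ∪→ {A,C,T}; cost 1
[col 4] EO: children E:{T}, O:{C} ∪→ {C,T}; cost 1
[col 4] EOY: children EO:{C,T}, Y:{T} ∩→ {T}; cost 0
[col 4] EOTY: children EOY:{T}, T:{T} ∩→ {T}; cost 0
per-site changes: [1, 2, 3, 2, 1]; total = 9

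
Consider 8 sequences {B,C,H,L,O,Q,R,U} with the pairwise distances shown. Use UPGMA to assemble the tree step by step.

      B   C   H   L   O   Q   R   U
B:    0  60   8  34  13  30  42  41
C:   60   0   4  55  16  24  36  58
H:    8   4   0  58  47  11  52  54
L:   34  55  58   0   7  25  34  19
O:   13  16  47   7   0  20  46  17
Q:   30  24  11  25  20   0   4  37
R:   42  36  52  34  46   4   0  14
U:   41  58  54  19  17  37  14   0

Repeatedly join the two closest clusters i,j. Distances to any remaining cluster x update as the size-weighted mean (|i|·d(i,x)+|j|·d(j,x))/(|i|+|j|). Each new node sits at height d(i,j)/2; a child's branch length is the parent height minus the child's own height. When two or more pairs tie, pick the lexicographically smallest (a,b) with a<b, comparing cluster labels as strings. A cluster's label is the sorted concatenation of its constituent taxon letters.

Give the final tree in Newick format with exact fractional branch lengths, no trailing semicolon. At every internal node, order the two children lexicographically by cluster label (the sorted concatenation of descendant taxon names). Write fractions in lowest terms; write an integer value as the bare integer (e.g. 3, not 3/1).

iteration 1: select C,H (d=4); attach at lengths (2, 2); label the merged cluster CH
  updated: d(B,CH)=34, d(CH,L)=113/2, d(CH,O)=63/2, d(CH,Q)=35/2, d(CH,R)=44, d(CH,U)=56
iteration 2: select Q,R (d=4); attach at lengths (2, 2); label the merged cluster QR
  updated: d(B,QR)=36, d(CH,QR)=123/4, d(L,QR)=59/2, d(O,QR)=33, d(QR,U)=51/2
iteration 3: select L,O (d=7); attach at lengths (7/2, 7/2); label the merged cluster LO
  updated: d(B,LO)=47/2, d(CH,LO)=44, d(LO,QR)=125/4, d(LO,U)=18
iteration 4: select LO,U (d=18); attach at lengths (11/2, 9); label the merged cluster LOU
  updated: d(B,LOU)=88/3, d(CH,LOU)=48, d(LOU,QR)=88/3
iteration 5: select B,LOU (d=88/3); attach at lengths (44/3, 17/3); label the merged cluster BLOU
  updated: d(BLOU,CH)=89/2, d(BLOU,QR)=31
iteration 6: select CH,QR (d=123/4); attach at lengths (107/8, 107/8); label the merged cluster CHQR
  updated: d(BLOU,CHQR)=151/4
iteration 7: select BLOU,CHQR (d=151/4); attach at lengths (101/24, 7/2); label the merged cluster BCHLOQRU
final tree: ((B:44/3,((L:7/2,O:7/2):11/2,U:9):17/3):101/24,((C:2,H:2):107/8,(Q:2,R:2):107/8):7/2)
total length: 2023/24

((B:44/3,((L:7/2,O:7/2):11/2,U:9):17/3):101/24,((C:2,H:2):107/8,(Q:2,R:2):107/8):7/2)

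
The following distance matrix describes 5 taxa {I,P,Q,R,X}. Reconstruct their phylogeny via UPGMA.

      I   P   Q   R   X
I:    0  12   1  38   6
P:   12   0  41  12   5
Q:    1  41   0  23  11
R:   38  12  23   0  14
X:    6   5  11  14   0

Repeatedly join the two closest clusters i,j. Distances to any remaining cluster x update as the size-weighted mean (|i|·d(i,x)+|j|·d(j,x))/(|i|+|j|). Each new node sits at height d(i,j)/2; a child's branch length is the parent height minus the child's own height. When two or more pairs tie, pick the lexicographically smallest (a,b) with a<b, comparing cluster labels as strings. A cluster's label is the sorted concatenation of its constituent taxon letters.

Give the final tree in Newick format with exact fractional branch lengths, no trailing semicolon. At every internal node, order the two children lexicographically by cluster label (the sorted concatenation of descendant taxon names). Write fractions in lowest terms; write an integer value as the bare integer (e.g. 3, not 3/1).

((I:1/2,Q:1/2):125/12,((P:5/2,X:5/2):4,R:13/2):53/12)

step 1: merge (I,Q) at d=1; branch lengths I→1/2, Q→1/2; new cluster IQ
  updated: d(IQ,P)=53/2, d(IQ,R)=61/2, d(IQ,X)=17/2
step 2: merge (P,X) at d=5; branch lengths P→5/2, X→5/2; new cluster PX
  updated: d(IQ,PX)=35/2, d(PX,R)=13
step 3: merge (PX,R) at d=13; branch lengths PX→4, R→13/2; new cluster PRX
  updated: d(IQ,PRX)=131/6
step 4: merge (IQ,PRX) at d=131/6; branch lengths IQ→125/12, PRX→53/12; new cluster IPQRX
final tree: ((I:1/2,Q:1/2):125/12,((P:5/2,X:5/2):4,R:13/2):53/12)
total length: 94/3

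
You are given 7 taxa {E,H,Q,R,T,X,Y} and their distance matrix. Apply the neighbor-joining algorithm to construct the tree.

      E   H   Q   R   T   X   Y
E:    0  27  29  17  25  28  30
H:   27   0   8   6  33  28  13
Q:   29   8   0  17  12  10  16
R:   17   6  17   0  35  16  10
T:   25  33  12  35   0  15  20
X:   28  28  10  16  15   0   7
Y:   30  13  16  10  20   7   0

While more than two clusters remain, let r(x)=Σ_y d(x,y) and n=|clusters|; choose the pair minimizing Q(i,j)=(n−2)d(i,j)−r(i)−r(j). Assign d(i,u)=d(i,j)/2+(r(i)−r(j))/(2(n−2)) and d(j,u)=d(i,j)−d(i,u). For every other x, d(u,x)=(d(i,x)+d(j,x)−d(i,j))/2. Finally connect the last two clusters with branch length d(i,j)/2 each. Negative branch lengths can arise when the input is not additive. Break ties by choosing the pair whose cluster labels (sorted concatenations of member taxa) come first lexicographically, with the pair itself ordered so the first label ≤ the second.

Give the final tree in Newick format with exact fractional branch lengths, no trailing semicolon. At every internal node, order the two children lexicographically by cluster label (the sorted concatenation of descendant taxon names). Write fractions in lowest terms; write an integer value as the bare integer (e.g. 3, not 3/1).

step 1: merge (H,R) at d=6, Q=-186; branch lengths H→22/5, R→8/5; new cluster HR
  updated: d(E,HR)=19, d(HR,Q)=19/2, d(HR,T)=31, d(HR,X)=19, d(HR,Y)=17/2
step 2: merge (E,HR) at d=19, Q=-142; branch lengths E→15, HR→4; new cluster EHR
  updated: d(EHR,Q)=39/4, d(EHR,T)=37/2, d(EHR,X)=14, d(EHR,Y)=39/4
step 3: merge (X,Y) at d=7, Q=-311/4; branch lengths X→19/8, Y→37/8; new cluster XY
  updated: d(EHR,XY)=67/8, d(Q,XY)=19/2, d(T,XY)=14
step 4: merge (EHR,XY) at d=67/8, Q=-207/4; branch lengths EHR→43/8, XY→3; new cluster EHRXY
  updated: d(EHRXY,Q)=87/16, d(EHRXY,T)=193/16
step 5: merge (EHRXY,Q) at d=87/16, Q=-59/2; branch lengths EHRXY→11/4, Q→43/16; new cluster EHQRXY
  updated: d(EHQRXY,T)=149/16
step 6: merge (EHQRXY,T) at d=149/16; branch lengths EHQRXY→149/32, T→149/32; new cluster EHQRTXY
final tree: ((((E:15,(H:22/5,R:8/5):4):43/8,(X:19/8,Y:37/8):3):11/4,Q:43/16):149/32,T:149/32)
total length: 441/8

((((E:15,(H:22/5,R:8/5):4):43/8,(X:19/8,Y:37/8):3):11/4,Q:43/16):149/32,T:149/32)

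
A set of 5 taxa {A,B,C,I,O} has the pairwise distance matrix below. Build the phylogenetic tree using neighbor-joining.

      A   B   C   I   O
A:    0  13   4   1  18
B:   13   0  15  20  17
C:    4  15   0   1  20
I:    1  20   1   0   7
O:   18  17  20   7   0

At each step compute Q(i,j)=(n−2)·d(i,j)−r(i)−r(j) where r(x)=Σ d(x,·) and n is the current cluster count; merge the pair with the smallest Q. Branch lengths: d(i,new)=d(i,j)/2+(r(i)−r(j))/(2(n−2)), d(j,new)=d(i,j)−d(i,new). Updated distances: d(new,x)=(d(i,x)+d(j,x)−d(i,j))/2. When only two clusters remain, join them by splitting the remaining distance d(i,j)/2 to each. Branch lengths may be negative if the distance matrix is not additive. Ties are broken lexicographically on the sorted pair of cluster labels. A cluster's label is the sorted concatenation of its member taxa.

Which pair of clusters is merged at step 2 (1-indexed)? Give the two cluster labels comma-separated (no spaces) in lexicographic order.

A,BO

1. join B+O (d=17, Q=-76) ⇒ BO; edges |B|=9, |O|=8
  updated: d(A,BO)=7, d(BO,C)=9, d(BO,I)=5
2. join A+BO (d=7, Q=-19) ⇒ ABO; edges |A|=5/4, |BO|=23/4
  updated: d(ABO,C)=3, d(ABO,I)=-1/2
3. join ABO+C (d=3, Q=-7/2) ⇒ ABCO; edges |ABO|=3/4, |C|=9/4
  updated: d(ABCO,I)=-5/4
4. join ABCO+I (d=-5/4) ⇒ ABCIO; edges |ABCO|=-5/8, |I|=-5/8
final tree: (((A:5/4,(B:9,O:8):23/4):3/4,C:9/4):-5/8,I:-5/8)
total length: 103/4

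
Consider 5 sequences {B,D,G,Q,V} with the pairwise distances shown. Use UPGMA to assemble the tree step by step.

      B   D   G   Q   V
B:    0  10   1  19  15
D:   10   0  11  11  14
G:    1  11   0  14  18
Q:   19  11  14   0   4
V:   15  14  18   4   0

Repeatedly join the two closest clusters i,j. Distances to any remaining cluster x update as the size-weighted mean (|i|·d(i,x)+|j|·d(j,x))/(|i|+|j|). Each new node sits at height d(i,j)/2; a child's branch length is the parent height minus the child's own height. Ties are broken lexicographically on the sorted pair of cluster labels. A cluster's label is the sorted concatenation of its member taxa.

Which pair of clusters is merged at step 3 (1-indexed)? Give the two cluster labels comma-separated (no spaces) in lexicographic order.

BG,D

step 1: merge (B,G) at d=1; branch lengths B→1/2, G→1/2; new cluster BG
  updated: d(BG,D)=21/2, d(BG,Q)=33/2, d(BG,V)=33/2
step 2: merge (Q,V) at d=4; branch lengths Q→2, V→2; new cluster QV
  updated: d(BG,QV)=33/2, d(D,QV)=25/2
step 3: merge (BG,D) at d=21/2; branch lengths BG→19/4, D→21/4; new cluster BDG
  updated: d(BDG,QV)=91/6
step 4: merge (BDG,QV) at d=91/6; branch lengths BDG→7/3, QV→67/12; new cluster BDGQV
final tree: (((B:1/2,G:1/2):19/4,D:21/4):7/3,(Q:2,V:2):67/12)
total length: 275/12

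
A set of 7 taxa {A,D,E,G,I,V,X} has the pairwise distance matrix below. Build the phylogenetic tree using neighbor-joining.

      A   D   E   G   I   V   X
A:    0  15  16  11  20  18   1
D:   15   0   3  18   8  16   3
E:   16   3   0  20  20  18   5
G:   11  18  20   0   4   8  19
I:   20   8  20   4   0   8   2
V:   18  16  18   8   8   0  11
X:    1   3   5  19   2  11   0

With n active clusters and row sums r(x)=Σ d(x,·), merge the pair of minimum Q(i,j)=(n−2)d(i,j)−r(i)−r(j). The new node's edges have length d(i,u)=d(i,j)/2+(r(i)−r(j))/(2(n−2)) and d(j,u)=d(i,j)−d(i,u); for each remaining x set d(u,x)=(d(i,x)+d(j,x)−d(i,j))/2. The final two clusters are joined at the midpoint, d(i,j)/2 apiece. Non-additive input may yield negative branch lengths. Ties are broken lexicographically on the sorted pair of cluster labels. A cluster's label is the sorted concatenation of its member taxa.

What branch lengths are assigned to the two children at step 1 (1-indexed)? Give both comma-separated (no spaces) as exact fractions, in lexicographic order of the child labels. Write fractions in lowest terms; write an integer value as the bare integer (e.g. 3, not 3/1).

-2/5,17/5

1. join D+E (d=3, Q=-130) ⇒ DE; edges |D|=-2/5, |E|=17/5
  updated: d(A,DE)=14, d(DE,G)=35/2, d(DE,I)=25/2, d(DE,V)=31/2, d(DE,X)=5/2
2. join A+X (d=1, Q=-191/2) ⇒ AX; edges |A|=65/16, |X|=-49/16
  updated: d(AX,DE)=31/4, d(AX,G)=29/2, d(AX,I)=21/2, d(AX,V)=14
3. join AX+DE (d=31/4, Q=-307/4) ⇒ ADEX; edges |AX|=67/24, |DE|=119/24
  updated: d(ADEX,G)=97/8, d(ADEX,I)=61/8, d(ADEX,V)=87/8
4. join ADEX+V (d=87/8, Q=-143/4) ⇒ ADEVX; edges |ADEX|=51/8, |V|=9/2
  updated: d(ADEVX,G)=37/8, d(ADEVX,I)=19/8
5. join ADEVX+G (d=37/8, Q=-11) ⇒ ADEGVX; edges |ADEVX|=3/2, |G|=25/8
  updated: d(ADEGVX,I)=7/8
6. join ADEGVX+I (d=7/8) ⇒ ADEGIVX; edges |ADEGVX|=7/16, |I|=7/16
final tree: (((((A:65/16,X:-49/16):67/24,(D:-2/5,E:17/5):119/24):51/8,V:9/2):3/2,G:25/8):7/16,I:7/16)
total length: 225/8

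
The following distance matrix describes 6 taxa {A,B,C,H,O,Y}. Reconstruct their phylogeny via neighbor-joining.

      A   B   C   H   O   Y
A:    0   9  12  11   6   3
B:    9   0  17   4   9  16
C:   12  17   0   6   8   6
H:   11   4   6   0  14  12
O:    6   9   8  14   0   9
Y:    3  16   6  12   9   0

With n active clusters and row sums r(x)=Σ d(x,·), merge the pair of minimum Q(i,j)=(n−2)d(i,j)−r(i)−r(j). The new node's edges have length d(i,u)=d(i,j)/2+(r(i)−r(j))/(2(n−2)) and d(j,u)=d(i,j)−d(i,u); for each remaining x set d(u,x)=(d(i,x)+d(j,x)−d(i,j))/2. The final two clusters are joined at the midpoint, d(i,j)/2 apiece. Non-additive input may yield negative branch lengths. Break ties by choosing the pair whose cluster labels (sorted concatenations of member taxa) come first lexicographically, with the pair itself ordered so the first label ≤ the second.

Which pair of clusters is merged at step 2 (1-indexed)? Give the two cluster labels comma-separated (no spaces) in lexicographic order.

1. join B+H (d=4, Q=-86) ⇒ BH; edges |B|=3, |H|=1
  updated: d(A,BH)=8, d(BH,C)=19/2, d(BH,O)=19/2, d(BH,Y)=12
2. join A+Y (d=3, Q=-50) ⇒ AY; edges |A|=4/3, |Y|=5/3
  updated: d(AY,BH)=17/2, d(AY,C)=15/2, d(AY,O)=6
3. join AY+O (d=6, Q=-67/2) ⇒ AOY; edges |AY|=21/8, |O|=27/8
  updated: d(AOY,BH)=6, d(AOY,C)=19/4
4. join AOY+BH (d=6, Q=-81/4) ⇒ ABHOY; edges |AOY|=5/8, |BH|=43/8
  updated: d(ABHOY,C)=33/8
5. join ABHOY+C (d=33/8) ⇒ ABCHOY; edges |ABHOY|=33/16, |C|=33/16
final tree: ((((A:4/3,Y:5/3):21/8,O:27/8):5/8,(B:3,H:1):43/8):33/16,C:33/16)
total length: 185/8

A,Y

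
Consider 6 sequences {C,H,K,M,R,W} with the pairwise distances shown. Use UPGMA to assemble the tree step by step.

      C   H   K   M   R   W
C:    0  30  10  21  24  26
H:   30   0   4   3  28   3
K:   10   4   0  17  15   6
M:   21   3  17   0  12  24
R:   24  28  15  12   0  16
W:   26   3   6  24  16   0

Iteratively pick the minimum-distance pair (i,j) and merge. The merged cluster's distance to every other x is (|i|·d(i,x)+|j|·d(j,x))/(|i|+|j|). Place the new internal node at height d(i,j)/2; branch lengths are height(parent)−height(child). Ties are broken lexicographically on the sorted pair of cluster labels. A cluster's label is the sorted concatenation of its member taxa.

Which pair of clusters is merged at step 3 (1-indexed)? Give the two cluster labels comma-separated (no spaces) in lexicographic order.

iteration 1: select H,M (d=3); attach at lengths (3/2, 3/2); label the merged cluster HM
  updated: d(C,HM)=51/2, d(HM,K)=21/2, d(HM,R)=20, d(HM,W)=27/2
iteration 2: select K,W (d=6); attach at lengths (3, 3); label the merged cluster KW
  updated: d(C,KW)=18, d(HM,KW)=12, d(KW,R)=31/2
iteration 3: select HM,KW (d=12); attach at lengths (9/2, 3); label the merged cluster HKMW
  updated: d(C,HKMW)=87/4, d(HKMW,R)=71/4
iteration 4: select HKMW,R (d=71/4); attach at lengths (23/8, 71/8); label the merged cluster HKMRW
  updated: d(C,HKMRW)=111/5
iteration 5: select C,HKMRW (d=111/5); attach at lengths (111/10, 89/40); label the merged cluster CHKMRW
final tree: (C:111/10,(((H:3/2,M:3/2):9/2,(K:3,W:3):3):23/8,R:71/8):89/40)
total length: 1663/40

HM,KW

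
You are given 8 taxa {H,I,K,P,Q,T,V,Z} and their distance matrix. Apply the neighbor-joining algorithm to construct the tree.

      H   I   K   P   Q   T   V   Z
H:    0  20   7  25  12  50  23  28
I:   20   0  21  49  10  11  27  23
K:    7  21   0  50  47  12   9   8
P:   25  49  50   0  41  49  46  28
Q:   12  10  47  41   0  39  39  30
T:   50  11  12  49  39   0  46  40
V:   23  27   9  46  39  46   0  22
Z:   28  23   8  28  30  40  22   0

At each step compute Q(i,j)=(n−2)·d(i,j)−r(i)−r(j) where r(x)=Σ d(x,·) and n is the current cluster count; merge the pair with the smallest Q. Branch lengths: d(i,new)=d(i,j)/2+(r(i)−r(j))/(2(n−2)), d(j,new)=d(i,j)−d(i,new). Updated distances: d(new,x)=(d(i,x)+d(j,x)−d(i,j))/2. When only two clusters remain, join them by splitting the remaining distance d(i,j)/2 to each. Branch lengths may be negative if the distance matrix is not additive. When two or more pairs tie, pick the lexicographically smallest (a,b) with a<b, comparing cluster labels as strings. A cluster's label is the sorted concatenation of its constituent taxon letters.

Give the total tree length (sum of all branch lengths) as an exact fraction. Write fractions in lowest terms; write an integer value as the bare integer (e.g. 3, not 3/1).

iteration 1: select I,T (d=11, Q=-342); attach at lengths (-5/3, 38/3); label the merged cluster IT
  updated: d(H,IT)=59/2, d(IT,K)=11, d(IT,P)=87/2, d(IT,Q)=19, d(IT,V)=31, d(IT,Z)=26
iteration 2: select K,V (d=9, Q=-257); attach at lengths (7/10, 83/10); label the merged cluster KV
  updated: d(H,KV)=21/2, d(IT,KV)=33/2, d(KV,P)=87/2, d(KV,Q)=77/2, d(KV,Z)=21/2
iteration 3: select KV,Z (d=21/2, Q=-200); attach at lengths (39/8, 45/8); label the merged cluster KVZ
  updated: d(H,KVZ)=14, d(IT,KVZ)=16, d(KVZ,P)=61/2, d(KVZ,Q)=29
iteration 4: select IT,Q (d=19, Q=-152); attach at lengths (32/3, 25/3); label the merged cluster IQT
  updated: d(H,IQT)=45/4, d(IQT,KVZ)=13, d(IQT,P)=131/4
iteration 5: select H,P (d=25, Q=-177/2); attach at lengths (3, 22); label the merged cluster HP
  updated: d(HP,IQT)=19/2, d(HP,KVZ)=39/4
iteration 6: select HP,IQT (d=19/2, Q=-129/4); attach at lengths (25/8, 51/8); label the merged cluster HIPQT
  updated: d(HIPQT,KVZ)=53/8
iteration 7: select HIPQT,KVZ (d=53/8); attach at lengths (53/16, 53/16); label the merged cluster HIKPQTVZ
final tree: (((H:3,P:22):25/8,((I:-5/3,T:38/3):32/3,Q:25/3):51/8):53/16,((K:7/10,V:83/10):39/8,Z:45/8):53/16)
total length: 725/8

725/8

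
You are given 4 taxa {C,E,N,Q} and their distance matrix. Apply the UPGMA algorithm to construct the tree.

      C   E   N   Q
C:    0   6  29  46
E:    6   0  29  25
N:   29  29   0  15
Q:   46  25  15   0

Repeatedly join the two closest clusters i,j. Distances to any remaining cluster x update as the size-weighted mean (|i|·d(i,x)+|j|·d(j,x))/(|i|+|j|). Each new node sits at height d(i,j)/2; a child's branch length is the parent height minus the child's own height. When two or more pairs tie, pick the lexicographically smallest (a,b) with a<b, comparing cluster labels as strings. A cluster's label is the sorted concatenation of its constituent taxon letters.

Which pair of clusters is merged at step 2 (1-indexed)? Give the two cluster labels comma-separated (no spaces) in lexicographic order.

1. join C+E (d=6) ⇒ CE; edges |C|=3, |E|=3
  updated: d(CE,N)=29, d(CE,Q)=71/2
2. join N+Q (d=15) ⇒ NQ; edges |N|=15/2, |Q|=15/2
  updated: d(CE,NQ)=129/4
3. join CE+NQ (d=129/4) ⇒ CENQ; edges |CE|=105/8, |NQ|=69/8
final tree: ((C:3,E:3):105/8,(N:15/2,Q:15/2):69/8)
total length: 171/4

N,Q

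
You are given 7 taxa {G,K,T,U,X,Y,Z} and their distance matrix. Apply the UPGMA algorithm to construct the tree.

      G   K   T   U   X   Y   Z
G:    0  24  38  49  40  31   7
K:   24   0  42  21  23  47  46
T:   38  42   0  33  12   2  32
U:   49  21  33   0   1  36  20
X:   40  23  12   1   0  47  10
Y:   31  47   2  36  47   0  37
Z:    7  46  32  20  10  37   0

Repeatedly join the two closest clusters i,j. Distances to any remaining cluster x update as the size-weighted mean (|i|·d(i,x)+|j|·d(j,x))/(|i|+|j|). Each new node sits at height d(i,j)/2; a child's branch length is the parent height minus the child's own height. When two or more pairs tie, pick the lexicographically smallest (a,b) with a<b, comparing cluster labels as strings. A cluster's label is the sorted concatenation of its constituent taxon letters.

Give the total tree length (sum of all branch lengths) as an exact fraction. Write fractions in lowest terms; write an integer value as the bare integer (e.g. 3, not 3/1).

269/4

step 1: merge (U,X) at d=1; branch lengths U→1/2, X→1/2; new cluster UX
  updated: d(G,UX)=89/2, d(K,UX)=22, d(T,UX)=45/2, d(UX,Y)=83/2, d(UX,Z)=15
step 2: merge (T,Y) at d=2; branch lengths T→1, Y→1; new cluster TY
  updated: d(G,TY)=69/2, d(K,TY)=89/2, d(TY,UX)=32, d(TY,Z)=69/2
step 3: merge (G,Z) at d=7; branch lengths G→7/2, Z→7/2; new cluster GZ
  updated: d(GZ,K)=35, d(GZ,TY)=69/2, d(GZ,UX)=119/4
step 4: merge (K,UX) at d=22; branch lengths K→11, UX→21/2; new cluster KUX
  updated: d(GZ,KUX)=63/2, d(KUX,TY)=217/6
step 5: merge (GZ,KUX) at d=63/2; branch lengths GZ→49/4, KUX→19/4; new cluster GKUXZ
  updated: d(GKUXZ,TY)=71/2
step 6: merge (GKUXZ,TY) at d=71/2; branch lengths GKUXZ→2, TY→67/4; new cluster GKTUXYZ
final tree: (((G:7/2,Z:7/2):49/4,(K:11,(U:1/2,X:1/2):21/2):19/4):2,(T:1,Y:1):67/4)
total length: 269/4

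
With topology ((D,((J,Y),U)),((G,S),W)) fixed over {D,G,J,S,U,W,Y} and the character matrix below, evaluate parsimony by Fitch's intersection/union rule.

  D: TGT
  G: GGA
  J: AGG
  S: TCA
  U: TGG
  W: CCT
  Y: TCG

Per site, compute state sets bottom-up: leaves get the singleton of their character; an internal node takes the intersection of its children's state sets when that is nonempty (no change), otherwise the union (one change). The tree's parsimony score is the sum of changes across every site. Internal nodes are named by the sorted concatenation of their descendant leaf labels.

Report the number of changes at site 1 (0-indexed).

3

[col 0] JY: children J:{A}, Y:{T} ∪→ {A,T}; cost 1
[col 0] JUY: children JY:{A,T}, U:{T} ∩→ {T}; cost 0
[col 0] DJUY: children D:{T}, JUY:{T} ∩→ {T}; cost 0
[col 0] GS: children G:{G}, S:{T} ∪→ {G,T}; cost 1
[col 0] GSW: children GS:{G,T}, W:{C} ∪→ {C,G,T}; cost 1
[col 0] DGJSUWY: children DJUY:{T}, GSW:{C,G,T} ∩→ {T}; cost 0
[col 1] JY: children J:{G}, Y:{C} ∪→ {C,G}; cost 1
[col 1] JUY: children JY:{C,G}, U:{G} ∩→ {G}; cost 0
[col 1] DJUY: children D:{G}, JUY:{G} ∩→ {G}; cost 0
[col 1] GS: children G:{G}, S:{C} ∪→ {C,G}; cost 1
[col 1] GSW: children GS:{C,G}, W:{C} ∩→ {C}; cost 0
[col 1] DGJSUWY: children DJUY:{G}, GSW:{C} ∪→ {C,G}; cost 1
[col 2] JY: children J:{G}, Y:{G} ∩→ {G}; cost 0
[col 2] JUY: children JY:{G}, U:{G} ∩→ {G}; cost 0
[col 2] DJUY: children D:{T}, JUY:{G} ∪→ {G,T}; cost 1
[col 2] GS: children G:{A}, S:{A} ∩→ {A}; cost 0
[col 2] GSW: children GS:{A}, W:{T} ∪→ {A,T}; cost 1
[col 2] DGJSUWY: children DJUY:{G,T}, GSW:{A,T} ∩→ {T}; cost 0
per-site changes: [3, 3, 2]; total = 8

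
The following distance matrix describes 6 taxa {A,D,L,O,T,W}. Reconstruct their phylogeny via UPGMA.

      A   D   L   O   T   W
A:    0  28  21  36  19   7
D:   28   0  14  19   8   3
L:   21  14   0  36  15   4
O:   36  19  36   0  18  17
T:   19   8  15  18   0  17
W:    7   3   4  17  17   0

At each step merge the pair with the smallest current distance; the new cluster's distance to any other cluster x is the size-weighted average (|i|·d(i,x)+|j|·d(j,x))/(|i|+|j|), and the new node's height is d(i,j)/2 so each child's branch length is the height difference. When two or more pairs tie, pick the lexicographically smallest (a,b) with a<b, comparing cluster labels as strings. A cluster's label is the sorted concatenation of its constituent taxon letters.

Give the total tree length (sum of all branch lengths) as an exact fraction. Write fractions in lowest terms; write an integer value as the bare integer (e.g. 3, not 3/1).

5669/120

step 1: merge (D,W) at d=3; branch lengths D→3/2, W→3/2; new cluster DW
  updated: d(A,DW)=35/2, d(DW,L)=9, d(DW,O)=18, d(DW,T)=25/2
step 2: merge (DW,L) at d=9; branch lengths DW→3, L→9/2; new cluster DLW
  updated: d(A,DLW)=56/3, d(DLW,O)=24, d(DLW,T)=40/3
step 3: merge (DLW,T) at d=40/3; branch lengths DLW→13/6, T→20/3; new cluster DLTW
  updated: d(A,DLTW)=75/4, d(DLTW,O)=45/2
step 4: merge (A,DLTW) at d=75/4; branch lengths A→75/8, DLTW→65/24; new cluster ADLTW
  updated: d(ADLTW,O)=126/5
step 5: merge (ADLTW,O) at d=126/5; branch lengths ADLTW→129/40, O→63/5; new cluster ADLOTW
final tree: ((A:75/8,(((D:3/2,W:3/2):3,L:9/2):13/6,T:20/3):65/24):129/40,O:63/5)
total length: 5669/120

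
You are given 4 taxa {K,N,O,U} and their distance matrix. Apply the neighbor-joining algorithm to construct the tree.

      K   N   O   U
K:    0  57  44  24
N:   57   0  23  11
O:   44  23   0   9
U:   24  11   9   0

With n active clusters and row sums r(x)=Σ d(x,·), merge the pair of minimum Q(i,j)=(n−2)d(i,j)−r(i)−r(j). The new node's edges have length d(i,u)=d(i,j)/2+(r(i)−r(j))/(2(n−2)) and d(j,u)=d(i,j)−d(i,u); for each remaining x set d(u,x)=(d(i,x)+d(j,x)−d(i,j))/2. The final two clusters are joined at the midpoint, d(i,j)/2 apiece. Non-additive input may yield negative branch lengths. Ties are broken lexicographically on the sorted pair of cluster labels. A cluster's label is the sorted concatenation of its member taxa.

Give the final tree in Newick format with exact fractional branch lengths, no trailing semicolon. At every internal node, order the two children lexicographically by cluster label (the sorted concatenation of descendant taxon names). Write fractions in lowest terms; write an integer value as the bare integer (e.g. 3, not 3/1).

1. join K+U (d=24, Q=-121) ⇒ KU; edges |K|=129/4, |U|=-33/4
  updated: d(KU,N)=22, d(KU,O)=29/2
2. join KU+N (d=22, Q=-119/2) ⇒ KNU; edges |KU|=27/4, |N|=61/4
  updated: d(KNU,O)=31/4
3. join KNU+O (d=31/4) ⇒ KNOU; edges |KNU|=31/8, |O|=31/8
final tree: (((K:129/4,U:-33/4):27/4,N:61/4):31/8,O:31/8)
total length: 215/4

(((K:129/4,U:-33/4):27/4,N:61/4):31/8,O:31/8)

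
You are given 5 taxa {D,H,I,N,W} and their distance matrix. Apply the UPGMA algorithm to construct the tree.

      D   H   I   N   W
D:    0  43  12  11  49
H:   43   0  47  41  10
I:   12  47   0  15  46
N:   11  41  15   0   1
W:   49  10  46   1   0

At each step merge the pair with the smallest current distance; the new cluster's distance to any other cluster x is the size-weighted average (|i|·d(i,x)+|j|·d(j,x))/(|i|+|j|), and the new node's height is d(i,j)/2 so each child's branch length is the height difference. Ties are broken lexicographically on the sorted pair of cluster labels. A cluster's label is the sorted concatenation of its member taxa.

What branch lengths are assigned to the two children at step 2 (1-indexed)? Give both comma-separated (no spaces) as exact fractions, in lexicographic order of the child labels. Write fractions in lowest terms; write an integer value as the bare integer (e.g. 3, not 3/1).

6,6

1. join N+W (d=1) ⇒ NW; edges |N|=1/2, |W|=1/2
  updated: d(D,NW)=30, d(H,NW)=51/2, d(I,NW)=61/2
2. join D+I (d=12) ⇒ DI; edges |D|=6, |I|=6
  updated: d(DI,H)=45, d(DI,NW)=121/4
3. join H+NW (d=51/2) ⇒ HNW; edges |H|=51/4, |NW|=49/4
  updated: d(DI,HNW)=211/6
4. join DI+HNW (d=211/6) ⇒ DHINW; edges |DI|=139/12, |HNW|=29/6
final tree: ((D:6,I:6):139/12,(H:51/4,(N:1/2,W:1/2):49/4):29/6)
total length: 653/12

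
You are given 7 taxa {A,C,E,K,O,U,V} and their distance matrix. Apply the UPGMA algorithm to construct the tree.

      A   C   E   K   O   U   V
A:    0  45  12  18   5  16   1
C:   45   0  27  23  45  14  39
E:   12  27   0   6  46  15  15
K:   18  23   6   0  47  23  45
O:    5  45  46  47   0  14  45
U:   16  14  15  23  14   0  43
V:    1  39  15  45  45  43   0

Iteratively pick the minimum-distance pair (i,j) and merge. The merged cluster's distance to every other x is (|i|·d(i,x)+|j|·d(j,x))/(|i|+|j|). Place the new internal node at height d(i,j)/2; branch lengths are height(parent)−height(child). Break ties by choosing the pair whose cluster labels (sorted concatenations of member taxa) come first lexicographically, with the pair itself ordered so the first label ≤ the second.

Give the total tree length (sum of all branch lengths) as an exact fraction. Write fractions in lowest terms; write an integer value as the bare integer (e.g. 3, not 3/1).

793/12

1. join A+V (d=1) ⇒ AV; edges |A|=1/2, |V|=1/2
  updated: d(AV,C)=42, d(AV,E)=27/2, d(AV,K)=63/2, d(AV,O)=25, d(AV,U)=59/2
2. join E+K (d=6) ⇒ EK; edges |E|=3, |K|=3
  updated: d(AV,EK)=45/2, d(C,EK)=25, d(EK,O)=93/2, d(EK,U)=19
3. join C+U (d=14) ⇒ CU; edges |C|=7, |U|=7
  updated: d(AV,CU)=143/4, d(CU,EK)=22, d(CU,O)=59/2
4. join CU+EK (d=22) ⇒ CEKU; edges |CU|=4, |EK|=8
  updated: d(AV,CEKU)=233/8, d(CEKU,O)=38
5. join AV+O (d=25) ⇒ AOV; edges |AV|=12, |O|=25/2
  updated: d(AOV,CEKU)=385/12
6. join AOV+CEKU (d=385/12) ⇒ ACEKOUV; edges |AOV|=85/24, |CEKU|=121/24
final tree: (((A:1/2,V:1/2):12,O:25/2):85/24,((C:7,U:7):4,(E:3,K:3):8):121/24)
total length: 793/12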